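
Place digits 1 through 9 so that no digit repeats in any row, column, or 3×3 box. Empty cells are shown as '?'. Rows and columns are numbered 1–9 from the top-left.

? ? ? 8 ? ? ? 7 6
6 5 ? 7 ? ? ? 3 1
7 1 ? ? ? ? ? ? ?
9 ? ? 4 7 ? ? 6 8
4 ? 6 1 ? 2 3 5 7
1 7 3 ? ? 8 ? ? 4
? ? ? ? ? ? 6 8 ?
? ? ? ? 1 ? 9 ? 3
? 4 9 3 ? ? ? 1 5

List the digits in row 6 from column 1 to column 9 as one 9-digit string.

row 4, column 2 = 2 (sole candidate).
row 4, column 3 = 5 (sole candidate).
row 4, column 6 = 3 (sole candidate).
row 4, column 7 = 1 (sole candidate).
row 5, column 2 = 8 (sole candidate).
row 5, column 5 = 9 (sole candidate).
row 6, column 7 = 2: row 6 has {1,3,4,7,8}; col 7 has {1,3,6,9}; box has {1,3,4,5,6,7,8} → only 2 remains.
row 6, column 8 = 9: row 6 has {1,2,3,4,7,8}; col 8 has {1,3,5,6,7,8}; box has {1,2,3,4,5,6,7,8} → only 9 remains.
row 7, column 2 = 3 (sole candidate).
row 7, column 9 = 2 (sole candidate).
row 8, column 2 = 6 (sole candidate).
row 8, column 8 = 4 (sole candidate).
row 9, column 7 = 7 (sole candidate).
row 1, column 2 = 9 (sole candidate).
row 3, column 8 = 2 (sole candidate).
row 3, column 9 = 9 (sole candidate).
row 7, column 1 = 5 (sole candidate).
row 7, column 4 = 9 (sole candidate).
row 7, column 5 = 4 (sole candidate).
row 7, column 6 = 7 (sole candidate).
row 8, column 6 = 5 (sole candidate).
row 9, column 6 = 6 (sole candidate).
row 2, column 5 = 2 (sole candidate).
row 3, column 6 = 4 (sole candidate).
row 7, column 3 = 1 (sole candidate).
row 8, column 4 = 2 (sole candidate).
row 9, column 5 = 8 (sole candidate).
row 1, column 6 = 1 (sole candidate).
row 2, column 6 = 9 (sole candidate).
row 3, column 3 = 8 (sole candidate).
row 3, column 7 = 5 (sole candidate).
row 8, column 1 = 8 (sole candidate).
row 8, column 3 = 7 (sole candidate).
row 9, column 1 = 2 (sole candidate).
row 1, column 1 = 3 (sole candidate).
row 1, column 5 = 5 (sole candidate).
row 1, column 7 = 4 (sole candidate).
row 2, column 3 = 4 (sole candidate).
row 2, column 7 = 8 (sole candidate).
row 3, column 4 = 6 (sole candidate).
row 3, column 5 = 3 (sole candidate).
row 6, column 4 = 5: row 6 has {1,2,3,4,7,8,9}; col 4 has {1,2,3,4,6,7,8,9}; box has {1,2,3,4,7,8,9} → only 5 remains.
row 6, column 5 = 6: row 6 has {1,2,3,4,5,7,8,9}; col 5 has {1,2,3,4,5,7,8,9}; box has {1,2,3,4,5,7,8,9} → only 6 remains.

173568294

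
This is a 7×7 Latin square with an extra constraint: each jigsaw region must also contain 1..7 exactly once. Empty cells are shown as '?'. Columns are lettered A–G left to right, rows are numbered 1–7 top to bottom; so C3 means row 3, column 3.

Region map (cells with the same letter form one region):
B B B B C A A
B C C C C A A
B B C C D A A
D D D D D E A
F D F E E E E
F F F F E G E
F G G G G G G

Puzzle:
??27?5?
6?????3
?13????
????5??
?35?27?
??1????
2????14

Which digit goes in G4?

7

B1 = 4 (sole candidate).
A3 = 5 (sole candidate).
A5 = 4 (sole candidate).
A1 = 3 (sole candidate).
A6 = 7 (sole candidate).
B6 = 6 (sole candidate).
D6 = 3 (sole candidate).
E6 = 4 (sole candidate).
F6 = 2 (sole candidate).
G6 = 5 (sole candidate).
F2 = 4 (sole candidate).
F3 = 6 (sole candidate).
A4 = 1 (sole candidate).
F4 = 3 (sole candidate).
G1 = 1 (sole candidate).
C2 = 7 (sole candidate).
E2 = 1 (sole candidate).
E3 = 7 (sole candidate).
G3 = 2 (sole candidate).
B4 = 2 (sole candidate).
G4 = 7: row 4 has {1,2,3,5}; col 7 has {1,2,3,4,5}; region has {1,2,3,4,5,6} → only 7 remains.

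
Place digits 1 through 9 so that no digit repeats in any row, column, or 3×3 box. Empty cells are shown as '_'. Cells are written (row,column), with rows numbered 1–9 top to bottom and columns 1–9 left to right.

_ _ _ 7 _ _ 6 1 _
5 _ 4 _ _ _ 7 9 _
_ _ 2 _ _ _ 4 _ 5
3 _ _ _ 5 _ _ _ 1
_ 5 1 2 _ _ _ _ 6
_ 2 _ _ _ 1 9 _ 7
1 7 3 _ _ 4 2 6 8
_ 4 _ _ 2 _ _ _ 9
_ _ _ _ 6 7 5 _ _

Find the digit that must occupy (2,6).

2

(4,7) = 8: row 4 has {1,3,5}; col 7 has {2,4,5,6,7,9}; box has {1,6,7,9} → only 8 remains.
(5,7) = 3: row 5 has {1,2,5,6}; col 7 has {2,4,5,6,7,8,9}; box has {1,6,7,8,9} → only 3 remains.
(5,8) = 4: row 5 has {1,2,3,5,6}; col 8 has {1,6,9}; box has {1,3,6,7,8,9} → only 4 remains.
(6,8) = 5: row 6 has {1,2,7,9}; col 8 has {1,4,6,9}; box has {1,3,4,6,7,8,9} → only 5 remains.
(7,5) = 9: row 7 has {1,2,3,4,6,7,8}; col 5 has {2,5,6}; box has {2,4,6,7} → only 9 remains.
(8,7) = 1: row 8 has {2,4,9}; col 7 has {2,3,4,5,6,7,8,9}; box has {2,5,6,8,9} → only 1 remains.
(9,8) = 3: row 9 has {5,6,7}; col 8 has {1,4,5,6,9}; box has {1,2,5,6,8,9} → only 3 remains.
(9,9) = 4: row 9 has {3,5,6,7}; col 9 has {1,5,6,7,8,9}; box has {1,2,3,5,6,8,9} → only 4 remains.
(3,8) = 8: row 3 has {2,4,5}; col 8 has {1,3,4,5,6,9}; box has {1,4,5,6,7,9} → only 8 remains.
(4,8) = 2: row 4 has {1,3,5,8}; col 8 has {1,3,4,5,6,8,9}; box has {1,3,4,5,6,7,8,9} → only 2 remains.
(7,4) = 5: row 7 has {1,2,3,4,6,7,8,9}; col 4 has {2,7}; box has {2,4,6,7,9} → only 5 remains.
(8,8) = 7: row 8 has {1,2,4,9}; col 8 has {1,2,3,4,5,6,8,9}; box has {1,2,3,4,5,6,8,9} → only 7 remains.
(1,5) = 4: in row 1, 4 can only go here (every other open cell in that row sees a 4).
(1,6) = 5: in row 1, 5 can only go here (every other open cell in that row sees a 5).
(1,9) = 2: in row 1, 2 can only go here (every other open cell in that row sees a 2).
(2,9) = 3: row 2 has {4,5,7,9}; col 9 has {1,2,4,5,6,7,8,9}; box has {1,2,4,5,6,7,8,9} → only 3 remains.
(1,2) = 3: in row 1, 3 can only go here (every other open cell in that row sees a 3).
(2,6) = 2: in row 2, 2 can only go here (every other open cell in that row sees a 2).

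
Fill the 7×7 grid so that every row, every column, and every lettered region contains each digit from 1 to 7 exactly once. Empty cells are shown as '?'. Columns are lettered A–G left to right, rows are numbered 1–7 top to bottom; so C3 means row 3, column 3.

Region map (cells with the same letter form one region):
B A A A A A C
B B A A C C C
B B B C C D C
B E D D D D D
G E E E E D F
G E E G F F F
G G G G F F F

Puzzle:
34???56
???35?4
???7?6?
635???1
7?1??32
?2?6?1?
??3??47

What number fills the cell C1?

2

F2 = 2 (sole candidate).
G3 = 3 (sole candidate).
F4 = 7 (sole candidate).
E6 = 3 (sole candidate).
G6 = 5 (sole candidate).
E7 = 6 (sole candidate).
A2 = 1 (sole candidate).
B2 = 7 (sole candidate).
C2 = 6 (sole candidate).
B3 = 5 (sole candidate).
E3 = 1 (sole candidate).
B5 = 6 (sole candidate).
E5 = 4 (sole candidate).
A6 = 4 (sole candidate).
C6 = 7 (sole candidate).
B7 = 1 (sole candidate).
C1 = 2: row 1 has {3,4,5,6}; col 3 has {1,3,5,6,7}; region has {3,4,5,6} → only 2 remains.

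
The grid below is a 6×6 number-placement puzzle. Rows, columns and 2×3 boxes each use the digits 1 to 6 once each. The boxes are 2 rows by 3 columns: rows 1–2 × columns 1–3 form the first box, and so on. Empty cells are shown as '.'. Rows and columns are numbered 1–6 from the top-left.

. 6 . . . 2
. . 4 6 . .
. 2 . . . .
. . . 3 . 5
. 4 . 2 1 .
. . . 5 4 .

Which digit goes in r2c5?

r3c5 = 6: row 3 has {2}; col 5 has {1,4}; box has {3,5} → only 6 remains.
r4c2 = 1: row 4 has {3,5}; col 2 has {2,4,6}; box has {2} → only 1 remains.
r4c3 = 6: row 4 has {1,3,5}; col 3 has {4}; box has {1,2} → only 6 remains.
r4c5 = 2: row 4 has {1,3,5,6}; col 5 has {1,4,6}; box has {3,5,6} → only 2 remains.
r6c2 = 3: row 6 has {4,5}; col 2 has {1,2,4,6}; box has {4} → only 3 remains.
r6c6 = 6: row 6 has {3,4,5}; col 6 has {2,5}; box has {1,2,4,5} → only 6 remains.
r2c2 = 5: row 2 has {4,6}; col 2 has {1,2,3,4,6}; box has {4,6} → only 5 remains.
r2c5 = 3: row 2 has {4,5,6}; col 5 has {1,2,4,6}; box has {2,6} → only 3 remains.

3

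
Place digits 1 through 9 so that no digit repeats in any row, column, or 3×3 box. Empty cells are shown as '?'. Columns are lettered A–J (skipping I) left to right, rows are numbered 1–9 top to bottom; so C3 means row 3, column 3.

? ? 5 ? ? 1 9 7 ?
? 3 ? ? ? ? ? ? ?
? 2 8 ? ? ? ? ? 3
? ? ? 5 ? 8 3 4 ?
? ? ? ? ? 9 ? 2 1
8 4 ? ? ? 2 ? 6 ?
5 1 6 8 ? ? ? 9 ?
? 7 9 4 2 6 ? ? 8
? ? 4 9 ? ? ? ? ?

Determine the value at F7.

B1 = 6: row 1 has {1,5,7,9}; col 2 has {1,2,3,4,7}; box has {2,3,5,8} → only 6 remains.
B4 = 9: row 4 has {3,4,5,8}; col 2 has {1,2,3,4,6,7}; box has {4,8} → only 9 remains.
J4 = 7: row 4 has {3,4,5,8,9}; col 9 has {1,3,8}; box has {1,2,3,4,6} → only 7 remains.
B5 = 5: row 5 has {1,2,9}; col 2 has {1,2,3,4,6,7,9}; box has {4,8,9} → only 5 remains.
G5 = 8: row 5 has {1,2,5,9}; col 7 has {3,9}; box has {1,2,3,4,6,7} → only 8 remains.
G6 = 5: row 6 has {2,4,6,8}; col 7 has {3,8,9}; box has {1,2,3,4,6,7,8} → only 5 remains.
J6 = 9: row 6 has {2,4,5,6,8}; col 9 has {1,3,7,8}; box has {1,2,3,4,5,6,7,8} → only 9 remains.
A8 = 3: row 8 has {2,4,6,7,8,9}; col 1 has {5,8}; box has {1,4,5,6,7,9} → only 3 remains.
G8 = 1: row 8 has {2,3,4,6,7,8,9}; col 7 has {3,5,8,9}; box has {8,9} → only 1 remains.
H8 = 5: row 8 has {1,2,3,4,6,7,8,9}; col 8 has {2,4,6,7,9}; box has {1,8,9} → only 5 remains.
A9 = 2: row 9 has {4,9}; col 1 has {3,5,8}; box has {1,3,4,5,6,7,9} → only 2 remains.
B9 = 8: row 9 has {2,4,9}; col 2 has {1,2,3,4,5,6,7,9}; box has {1,2,3,4,5,6,7,9} → only 8 remains.
H9 = 3: row 9 has {2,4,8,9}; col 8 has {2,4,5,6,7,9}; box has {1,5,8,9} → only 3 remains.
J9 = 6: row 9 has {2,3,4,8,9}; col 9 has {1,3,7,8,9}; box has {1,3,5,8,9} → only 6 remains.
A1 = 4: row 1 has {1,5,6,7,9}; col 1 has {2,3,5,8}; box has {2,3,5,6,8} → only 4 remains.
J1 = 2: row 1 has {1,4,5,6,7,9}; col 9 has {1,3,6,7,8,9}; box has {3,7,9} → only 2 remains.
H3 = 1: row 3 has {2,3,8}; col 8 has {2,3,4,5,6,7,9}; box has {2,3,7,9} → only 1 remains.
J7 = 4: row 7 has {1,5,6,8,9}; col 9 has {1,2,3,6,7,8,9}; box has {1,3,5,6,8,9} → only 4 remains.
G9 = 7: row 9 has {2,3,4,6,8,9}; col 7 has {1,3,5,8,9}; box has {1,3,4,5,6,8,9} → only 7 remains.
D1 = 3: row 1 has {1,2,4,5,6,7,9}; col 4 has {4,5,8,9}; box has {1} → only 3 remains.
E1 = 8: row 1 has {1,2,3,4,5,6,7,9}; col 5 has {2}; box has {1,3} → only 8 remains.
H2 = 8: row 2 has {3}; col 8 has {1,2,3,4,5,6,7,9}; box has {1,2,3,7,9} → only 8 remains.
J2 = 5: row 2 has {3,8}; col 9 has {1,2,3,4,6,7,8,9}; box has {1,2,3,7,8,9} → only 5 remains.
G7 = 2: row 7 has {1,4,5,6,8,9}; col 7 has {1,3,5,7,8,9}; box has {1,3,4,5,6,7,8,9} → only 2 remains.
F9 = 5: row 9 has {2,3,4,6,7,8,9}; col 6 has {1,2,6,8,9}; box has {2,4,6,8,9} → only 5 remains.
E9 = 1: row 9 has {2,3,4,5,6,7,8,9}; col 5 has {2,8}; box has {2,4,5,6,8,9} → only 1 remains.
E4 = 6: row 4 has {3,4,5,7,8,9}; col 5 has {1,2,8}; box has {2,5,8,9} → only 6 remains.
D5 = 7: row 5 has {1,2,5,8,9}; col 4 has {3,4,5,8,9}; box has {2,5,6,8,9} → only 7 remains.
D6 = 1: row 6 has {2,4,5,6,8,9}; col 4 has {3,4,5,7,8,9}; box has {2,5,6,7,8,9} → only 1 remains.
E6 = 3: row 6 has {1,2,4,5,6,8,9}; col 5 has {1,2,6,8}; box has {1,2,5,6,7,8,9} → only 3 remains.
E7 = 7: row 7 has {1,2,4,5,6,8,9}; col 5 has {1,2,3,6,8}; box has {1,2,4,5,6,8,9} → only 7 remains.
F7 = 3: row 7 has {1,2,4,5,6,7,8,9}; col 6 has {1,2,5,6,8,9}; box has {1,2,4,5,6,7,8,9} → only 3 remains.

3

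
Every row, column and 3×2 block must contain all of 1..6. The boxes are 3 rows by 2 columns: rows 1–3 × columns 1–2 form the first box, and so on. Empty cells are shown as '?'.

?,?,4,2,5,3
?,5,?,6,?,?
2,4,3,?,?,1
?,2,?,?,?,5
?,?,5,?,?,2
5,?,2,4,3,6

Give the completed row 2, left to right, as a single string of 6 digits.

351624

r2c3 = 1: row 2 has {5,6}; col 3 has {2,3,4,5}; box has {2,3,4,6} → only 1 remains.
r2c6 = 4: row 2 has {1,5,6}; col 6 has {1,2,3,5,6}; box has {1,3,5} → only 4 remains.
r3c4 = 5 (sole candidate).
r3c5 = 6 (sole candidate).
r4c3 = 6 (sole candidate).
r6c2 = 1 (sole candidate).
r1c2 = 6 (sole candidate).
r2c1 = 3: row 2 has {1,4,5,6}; col 1 has {2,5}; box has {2,4,5,6} → only 3 remains.
r2c5 = 2: row 2 has {1,3,4,5,6}; col 5 has {3,5,6}; box has {1,3,4,5,6} → only 2 remains.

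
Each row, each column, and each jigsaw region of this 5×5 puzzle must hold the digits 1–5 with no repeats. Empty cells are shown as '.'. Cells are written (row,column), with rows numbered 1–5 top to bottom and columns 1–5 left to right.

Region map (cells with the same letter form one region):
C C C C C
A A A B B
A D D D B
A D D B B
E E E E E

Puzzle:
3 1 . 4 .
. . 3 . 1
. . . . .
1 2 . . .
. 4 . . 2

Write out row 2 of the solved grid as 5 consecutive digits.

(1,5) = 5 (sole candidate).
(2,2) = 5: row 2 has {1,3}; col 2 has {1,2,4}; region has {1,3} → only 5 remains.
(2,4) = 2: row 2 has {1,3,5}; col 4 has {4}; region has {1} → only 2 remains.
(3,2) = 3 (sole candidate).
(3,5) = 4 (sole candidate).
(4,5) = 3 (sole candidate).
(5,1) = 5 (sole candidate).
(5,3) = 1 (sole candidate).
(5,4) = 3 (sole candidate).
(1,3) = 2 (sole candidate).
(2,1) = 4: row 2 has {1,2,3,5}; col 1 has {1,3,5}; region has {1,3,5} → only 4 remains.

45321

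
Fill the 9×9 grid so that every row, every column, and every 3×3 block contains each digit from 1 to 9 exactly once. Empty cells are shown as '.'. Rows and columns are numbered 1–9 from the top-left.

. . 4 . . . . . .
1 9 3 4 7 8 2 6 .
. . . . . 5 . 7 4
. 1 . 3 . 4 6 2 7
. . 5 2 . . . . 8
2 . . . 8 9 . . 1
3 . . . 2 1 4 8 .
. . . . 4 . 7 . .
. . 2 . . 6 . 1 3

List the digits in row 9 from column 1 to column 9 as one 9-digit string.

482796513

R2C9 = 5: row 2 has {1,2,3,4,6,7,8,9}; col 9 has {1,3,4,7,8}; box has {2,4,6,7} → only 5 remains.
R4C5 = 5: row 4 has {1,2,3,4,6,7}; col 5 has {2,4,7,8}; box has {2,3,4,8,9} → only 5 remains.
R5C6 = 7: row 5 has {2,5,8}; col 6 has {1,4,5,6,8,9}; box has {2,3,4,5,8,9} → only 7 remains.
R6C4 = 6: row 6 has {1,2,8,9}; col 4 has {2,3,4}; box has {2,3,4,5,7,8,9} → only 6 remains.
R8C6 = 3: row 8 has {4,7}; col 6 has {1,4,5,6,7,8,9}; box has {1,2,4,6} → only 3 remains.
R9C5 = 9: row 9 has {1,2,3,6}; col 5 has {2,4,5,7,8}; box has {1,2,3,4,6} → only 9 remains.
R9C7 = 5: row 9 has {1,2,3,6,9}; col 7 has {2,4,6,7}; box has {1,3,4,7,8} → only 5 remains.
R1C6 = 2: row 1 has {4}; col 6 has {1,3,4,5,6,7,8,9}; box has {4,5,7,8} → only 2 remains.
R1C9 = 9: row 1 has {2,4}; col 9 has {1,3,4,5,7,8}; box has {2,4,5,6,7} → only 9 remains.
R5C5 = 1: row 5 has {2,5,7,8}; col 5 has {2,4,5,7,8,9}; box has {2,3,4,5,6,7,8,9} → only 1 remains.
R6C3 = 7: row 6 has {1,2,6,8,9}; col 3 has {2,3,4,5}; box has {1,2,5} → only 7 remains.
R6C7 = 3: row 6 has {1,2,6,7,8,9}; col 7 has {2,4,5,6,7}; box has {1,2,6,7,8} → only 3 remains.
R7C9 = 6: row 7 has {1,2,3,4,8}; col 9 has {1,3,4,5,7,8,9}; box has {1,3,4,5,7,8} → only 6 remains.
R8C8 = 9: row 8 has {3,4,7}; col 8 has {1,2,6,7,8}; box has {1,3,4,5,6,7,8} → only 9 remains.
R8C9 = 2: row 8 has {3,4,7,9}; col 9 has {1,3,4,5,6,7,8,9}; box has {1,3,4,5,6,7,8,9} → only 2 remains.
R1C4 = 1: row 1 has {2,4,9}; col 4 has {2,3,4,6}; box has {2,4,5,7,8} → only 1 remains.
R1C7 = 8: row 1 has {1,2,4,9}; col 7 has {2,3,4,5,6,7}; box has {2,4,5,6,7,9} → only 8 remains.
R1C8 = 3: row 1 has {1,2,4,8,9}; col 8 has {1,2,6,7,8,9}; box has {2,4,5,6,7,8,9} → only 3 remains.
R3C4 = 9: row 3 has {4,5,7}; col 4 has {1,2,3,4,6}; box has {1,2,4,5,7,8} → only 9 remains.
R3C7 = 1: row 3 has {4,5,7,9}; col 7 has {2,3,4,5,6,7,8}; box has {2,3,4,5,6,7,8,9} → only 1 remains.
R5C7 = 9: row 5 has {1,2,5,7,8}; col 7 has {1,2,3,4,5,6,7,8}; box has {1,2,3,6,7,8} → only 9 remains.
R5C8 = 4: row 5 has {1,2,5,7,8,9}; col 8 has {1,2,3,6,7,8,9}; box has {1,2,3,6,7,8,9} → only 4 remains.
R6C2 = 4: row 6 has {1,2,3,6,7,8,9}; col 2 has {1,9}; box has {1,2,5,7} → only 4 remains.
R6C8 = 5: row 6 has {1,2,3,4,6,7,8,9}; col 8 has {1,2,3,4,6,7,8,9}; box has {1,2,3,4,6,7,8,9} → only 5 remains.
R7C3 = 9: row 7 has {1,2,3,4,6,8}; col 3 has {2,3,4,5,7}; box has {2,3} → only 9 remains.
R1C5 = 6: row 1 has {1,2,3,4,8,9}; col 5 has {1,2,4,5,7,8,9}; box has {1,2,4,5,7,8,9} → only 6 remains.
R3C5 = 3: row 3 has {1,4,5,7,9}; col 5 has {1,2,4,5,6,7,8,9}; box has {1,2,4,5,6,7,8,9} → only 3 remains.
R4C3 = 8: row 4 has {1,2,3,4,5,6,7}; col 3 has {2,3,4,5,7,9}; box has {1,2,4,5,7} → only 8 remains.
R5C1 = 6: row 5 has {1,2,4,5,7,8,9}; col 1 has {1,2,3}; box has {1,2,4,5,7,8} → only 6 remains.
R5C2 = 3: row 5 has {1,2,4,5,6,7,8,9}; col 2 has {1,4,9}; box has {1,2,4,5,6,7,8} → only 3 remains.
R3C1 = 8: row 3 has {1,3,4,5,7,9}; col 1 has {1,2,3,6}; box has {1,3,4,9} → only 8 remains.
R3C3 = 6: row 3 has {1,3,4,5,7,8,9}; col 3 has {2,3,4,5,7,8,9}; box has {1,3,4,8,9} → only 6 remains.
R4C1 = 9: row 4 has {1,2,3,4,5,6,7,8}; col 1 has {1,2,3,6,8}; box has {1,2,3,4,5,6,7,8} → only 9 remains.
R8C1 = 5: row 8 has {2,3,4,7,9}; col 1 has {1,2,3,6,8,9}; box has {2,3,9} → only 5 remains.
R8C3 = 1: row 8 has {2,3,4,5,7,9}; col 3 has {2,3,4,5,6,7,8,9}; box has {2,3,5,9} → only 1 remains.
R8C4 = 8: row 8 has {1,2,3,4,5,7,9}; col 4 has {1,2,3,4,6,9}; box has {1,2,3,4,6,9} → only 8 remains.
R9C4 = 7: row 9 has {1,2,3,5,6,9}; col 4 has {1,2,3,4,6,8,9}; box has {1,2,3,4,6,8,9} → only 7 remains.
R1C1 = 7: row 1 has {1,2,3,4,6,8,9}; col 1 has {1,2,3,5,6,8,9}; box has {1,3,4,6,8,9} → only 7 remains.
R1C2 = 5: row 1 has {1,2,3,4,6,7,8,9}; col 2 has {1,3,4,9}; box has {1,3,4,6,7,8,9} → only 5 remains.
R3C2 = 2: row 3 has {1,3,4,5,6,7,8,9}; col 2 has {1,3,4,5,9}; box has {1,3,4,5,6,7,8,9} → only 2 remains.
R7C2 = 7: row 7 has {1,2,3,4,6,8,9}; col 2 has {1,2,3,4,5,9}; box has {1,2,3,5,9} → only 7 remains.
R7C4 = 5: row 7 has {1,2,3,4,6,7,8,9}; col 4 has {1,2,3,4,6,7,8,9}; box has {1,2,3,4,6,7,8,9} → only 5 remains.
R8C2 = 6: row 8 has {1,2,3,4,5,7,8,9}; col 2 has {1,2,3,4,5,7,9}; box has {1,2,3,5,7,9} → only 6 remains.
R9C1 = 4: row 9 has {1,2,3,5,6,7,9}; col 1 has {1,2,3,5,6,7,8,9}; box has {1,2,3,5,6,7,9} → only 4 remains.
R9C2 = 8: row 9 has {1,2,3,4,5,6,7,9}; col 2 has {1,2,3,4,5,6,7,9}; box has {1,2,3,4,5,6,7,9} → only 8 remains.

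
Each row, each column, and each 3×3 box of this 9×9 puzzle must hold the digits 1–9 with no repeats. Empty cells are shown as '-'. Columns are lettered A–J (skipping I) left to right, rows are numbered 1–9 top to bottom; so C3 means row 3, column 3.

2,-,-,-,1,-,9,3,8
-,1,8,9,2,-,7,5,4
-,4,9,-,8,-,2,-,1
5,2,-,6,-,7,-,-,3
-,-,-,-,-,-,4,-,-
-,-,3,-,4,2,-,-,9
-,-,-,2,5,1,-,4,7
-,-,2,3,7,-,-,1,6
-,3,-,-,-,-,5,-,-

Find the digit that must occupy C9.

H3 = 6: row 3 has {1,2,4,8,9}; col 8 has {1,3,4,5}; box has {1,2,3,4,5,7,8,9} → only 6 remains.
E4 = 9: row 4 has {2,3,5,6,7}; col 5 has {1,2,4,5,7,8}; box has {2,4,6,7} → only 9 remains.
H4 = 8: row 4 has {2,3,5,6,7,9}; col 8 has {1,3,4,5,6}; box has {3,4,9} → only 8 remains.
E5 = 3: row 5 has {4}; col 5 has {1,2,4,5,7,8,9}; box has {2,4,6,7,9} → only 3 remains.
H6 = 7: row 6 has {2,3,4,9}; col 8 has {1,3,4,5,6,8}; box has {3,4,8,9} → only 7 remains.
C7 = 6: row 7 has {1,2,4,5,7}; col 3 has {2,3,8,9}; box has {2,3} → only 6 remains.
G8 = 8: row 8 has {1,2,3,6,7}; col 7 has {2,4,5,7,9}; box has {1,4,5,6,7} → only 8 remains.
E9 = 6: row 9 has {3,5}; col 5 has {1,2,3,4,5,7,8,9}; box has {1,2,3,5,7} → only 6 remains.
J9 = 2: row 9 has {3,5,6}; col 9 has {1,3,4,6,7,8,9}; box has {1,4,5,6,7,8} → only 2 remains.
G4 = 1: row 4 has {2,3,5,6,7,8,9}; col 7 has {2,4,5,7,8,9}; box has {3,4,7,8,9} → only 1 remains.
H5 = 2: row 5 has {3,4}; col 8 has {1,3,4,5,6,7,8}; box has {1,3,4,7,8,9} → only 2 remains.
J5 = 5: row 5 has {2,3,4}; col 9 has {1,2,3,4,6,7,8,9}; box has {1,2,3,4,7,8,9} → only 5 remains.
G6 = 6: row 6 has {2,3,4,7,9}; col 7 has {1,2,4,5,7,8,9}; box has {1,2,3,4,5,7,8,9} → only 6 remains.
G7 = 3: row 7 has {1,2,4,5,6,7}; col 7 has {1,2,4,5,6,7,8,9}; box has {1,2,4,5,6,7,8} → only 3 remains.
H9 = 9: row 9 has {2,3,5,6}; col 8 has {1,2,3,4,5,6,7,8}; box has {1,2,3,4,5,6,7,8} → only 9 remains.
C4 = 4: row 4 has {1,2,3,5,6,7,8,9}; col 3 has {2,3,6,8,9}; box has {2,3,5} → only 4 remains.
F5 = 8: row 5 has {2,3,4,5}; col 6 has {1,2,7}; box has {2,3,4,6,7,9} → only 8 remains.
B6 = 8: row 6 has {2,3,4,6,7,9}; col 2 has {1,2,3,4}; box has {2,3,4,5} → only 8 remains.
B7 = 9: row 7 has {1,2,3,4,5,6,7}; col 2 has {1,2,3,4,8}; box has {2,3,6} → only 9 remains.
A8 = 4: row 8 has {1,2,3,6,7,8}; col 1 has {2,5}; box has {2,3,6,9} → only 4 remains.
B8 = 5: row 8 has {1,2,3,4,6,7,8}; col 2 has {1,2,3,4,8,9}; box has {2,3,4,6,9} → only 5 remains.
F8 = 9: row 8 has {1,2,3,4,5,6,7,8}; col 6 has {1,2,7,8}; box has {1,2,3,5,6,7} → only 9 remains.
F9 = 4: row 9 has {2,3,5,6,9}; col 6 has {1,2,7,8,9}; box has {1,2,3,5,6,7,9} → only 4 remains.
D5 = 1: row 5 has {2,3,4,5,8}; col 4 has {2,3,6,9}; box has {2,3,4,6,7,8,9} → only 1 remains.
A6 = 1: row 6 has {2,3,4,6,7,8,9}; col 1 has {2,4,5}; box has {2,3,4,5,8} → only 1 remains.
D6 = 5: row 6 has {1,2,3,4,6,7,8,9}; col 4 has {1,2,3,6,9}; box has {1,2,3,4,6,7,8,9} → only 5 remains.
A7 = 8: row 7 has {1,2,3,4,5,6,7,9}; col 1 has {1,2,4,5}; box has {2,3,4,5,6,9} → only 8 remains.
A9 = 7: row 9 has {2,3,4,5,6,9}; col 1 has {1,2,4,5,8}; box has {2,3,4,5,6,8,9} → only 7 remains.
C9 = 1: row 9 has {2,3,4,5,6,7,9}; col 3 has {2,3,4,6,8,9}; box has {2,3,4,5,6,7,8,9} → only 1 remains.

1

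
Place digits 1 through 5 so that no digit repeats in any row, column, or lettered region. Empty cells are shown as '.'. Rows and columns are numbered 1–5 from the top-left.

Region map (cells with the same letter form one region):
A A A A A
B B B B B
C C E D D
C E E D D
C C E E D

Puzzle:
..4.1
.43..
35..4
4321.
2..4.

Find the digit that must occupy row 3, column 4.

row 1, column 1 = 5 (sole candidate).
row 1, column 2 = 2 (sole candidate).
row 1, column 4 = 3 (sole candidate).
row 2, column 1 = 1 (sole candidate).
row 3, column 3 = 1 (sole candidate).
row 3, column 4 = 2: row 3 has {1,3,4,5}; col 4 has {1,3,4}; region has {1,4} → only 2 remains.

2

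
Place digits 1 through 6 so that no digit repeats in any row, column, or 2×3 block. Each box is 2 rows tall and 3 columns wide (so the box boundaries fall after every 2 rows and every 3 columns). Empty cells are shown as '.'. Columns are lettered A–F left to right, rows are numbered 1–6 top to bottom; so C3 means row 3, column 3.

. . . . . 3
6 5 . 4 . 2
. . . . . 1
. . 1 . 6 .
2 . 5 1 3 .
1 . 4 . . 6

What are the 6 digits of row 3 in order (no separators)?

526341

A1 = 4 (sole candidate).
C1 = 2 (sole candidate).
C2 = 3 (sole candidate).
E2 = 1 (sole candidate).
C3 = 6: row 3 has {1}; col 3 has {1,2,3,4,5}; box has {1} → only 6 remains.
B5 = 6 (sole candidate).
F5 = 4 (sole candidate).
B6 = 3 (sole candidate).
B1 = 1 (sole candidate).
E1 = 5 (sole candidate).
F4 = 5 (sole candidate).
E6 = 2 (sole candidate).
D1 = 6 (sole candidate).
E3 = 4: row 3 has {1,6}; col 5 has {1,2,3,5,6}; box has {1,5,6} → only 4 remains.
A4 = 3 (sole candidate).
D4 = 2 (sole candidate).
D6 = 5 (sole candidate).
A3 = 5: row 3 has {1,4,6}; col 1 has {1,2,3,4,6}; box has {1,3,6} → only 5 remains.
B3 = 2: row 3 has {1,4,5,6}; col 2 has {1,3,5,6}; box has {1,3,5,6} → only 2 remains.
D3 = 3: row 3 has {1,2,4,5,6}; col 4 has {1,2,4,5,6}; box has {1,2,4,5,6} → only 3 remains.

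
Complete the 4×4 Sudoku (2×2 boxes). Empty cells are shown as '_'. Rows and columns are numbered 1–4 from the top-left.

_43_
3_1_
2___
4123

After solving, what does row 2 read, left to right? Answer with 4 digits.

R1C1 = 1: row 1 has {3,4}; col 1 has {2,3,4}; box has {3,4} → only 1 remains.
R1C4 = 2: row 1 has {1,3,4}; col 4 has {3}; box has {1,3} → only 2 remains.
R2C2 = 2: row 2 has {1,3}; col 2 has {1,4}; box has {1,3,4} → only 2 remains.
R2C4 = 4: row 2 has {1,2,3}; col 4 has {2,3}; box has {1,2,3} → only 4 remains.

3214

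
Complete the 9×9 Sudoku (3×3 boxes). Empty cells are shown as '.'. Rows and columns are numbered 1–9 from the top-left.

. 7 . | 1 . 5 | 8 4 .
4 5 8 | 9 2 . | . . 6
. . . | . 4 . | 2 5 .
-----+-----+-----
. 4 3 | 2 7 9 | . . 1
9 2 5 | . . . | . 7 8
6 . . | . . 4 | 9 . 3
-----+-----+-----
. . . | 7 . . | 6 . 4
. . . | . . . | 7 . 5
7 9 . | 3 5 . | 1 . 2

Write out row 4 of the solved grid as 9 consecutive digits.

row 1, column 9 = 9: row 1 has {1,4,5,7,8}; col 9 has {1,2,3,4,5,6,8}; box has {2,4,5,6,8} → only 9 remains.
row 2, column 7 = 3: row 2 has {2,4,5,6,8,9}; col 7 has {1,2,6,7,8,9}; box has {2,4,5,6,8,9} → only 3 remains.
row 2, column 8 = 1: row 2 has {2,3,4,5,6,8,9}; col 8 has {4,5,7}; box has {2,3,4,5,6,8,9} → only 1 remains.
row 3, column 9 = 7: row 3 has {2,4,5}; col 9 has {1,2,3,4,5,6,8,9}; box has {1,2,3,4,5,6,8,9} → only 7 remains.
row 4, column 1 = 8: row 4 has {1,2,3,4,7,9}; col 1 has {4,6,7,9}; box has {2,3,4,5,6,9} → only 8 remains.
row 4, column 7 = 5: row 4 has {1,2,3,4,7,8,9}; col 7 has {1,2,3,6,7,8,9}; box has {1,3,7,8,9} → only 5 remains.
row 4, column 8 = 6: row 4 has {1,2,3,4,5,7,8,9}; col 8 has {1,4,5,7}; box has {1,3,5,7,8,9} → only 6 remains.

843279561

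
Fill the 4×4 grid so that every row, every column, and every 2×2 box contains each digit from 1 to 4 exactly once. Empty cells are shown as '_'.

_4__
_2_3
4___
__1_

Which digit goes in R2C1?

R1C3 = 2: row 1 has {4}; col 3 has {1}; box has {3} → only 2 remains.
R1C4 = 1: row 1 has {2,4}; col 4 has {3}; box has {2,3} → only 1 remains.
R2C1 = 1: row 2 has {2,3}; col 1 has {4}; box has {2,4} → only 1 remains.

1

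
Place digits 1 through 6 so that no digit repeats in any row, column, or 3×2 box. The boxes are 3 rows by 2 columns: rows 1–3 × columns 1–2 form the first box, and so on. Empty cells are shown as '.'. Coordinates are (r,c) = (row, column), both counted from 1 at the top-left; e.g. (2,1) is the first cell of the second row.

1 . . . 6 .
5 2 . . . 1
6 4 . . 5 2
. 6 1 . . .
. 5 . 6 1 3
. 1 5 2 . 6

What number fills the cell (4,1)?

4

(1,2) = 3 (sole candidate).
(1,6) = 4 (sole candidate).
(2,5) = 3 (sole candidate).
(3,3) = 3 (sole candidate).
(3,4) = 1 (sole candidate).
(4,6) = 5 (sole candidate).
(5,3) = 4 (sole candidate).
(6,5) = 4 (sole candidate).
(1,3) = 2 (sole candidate).
(1,4) = 5 (sole candidate).
(2,3) = 6 (sole candidate).
(2,4) = 4 (sole candidate).
(4,4) = 3 (sole candidate).
(4,5) = 2 (sole candidate).
(5,1) = 2 (sole candidate).
(6,1) = 3 (sole candidate).
(4,1) = 4: row 4 has {1,2,3,5,6}; col 1 has {1,2,3,5,6}; box has {1,2,3,5,6} → only 4 remains.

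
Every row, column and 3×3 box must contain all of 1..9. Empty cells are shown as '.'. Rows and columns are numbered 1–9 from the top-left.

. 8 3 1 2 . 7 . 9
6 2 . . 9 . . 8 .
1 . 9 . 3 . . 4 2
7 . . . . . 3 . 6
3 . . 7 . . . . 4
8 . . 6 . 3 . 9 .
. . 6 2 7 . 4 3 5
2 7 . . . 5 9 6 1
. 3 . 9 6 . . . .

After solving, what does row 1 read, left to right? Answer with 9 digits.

483126759

row 1, column 8 = 5: row 1 has {1,2,3,7,8,9}; col 8 has {3,4,6,8,9}; box has {2,4,7,8,9} → only 5 remains.
row 2, column 7 = 1 (sole candidate).
row 2, column 9 = 3 (sole candidate).
row 3, column 2 = 5 (sole candidate).
row 3, column 4 = 8 (sole candidate).
row 3, column 7 = 6 (sole candidate).
row 6, column 9 = 7 (sole candidate).
row 7, column 1 = 9 (sole candidate).
row 7, column 2 = 1 (sole candidate).
row 7, column 6 = 8 (sole candidate).
row 8, column 5 = 4 (sole candidate).
row 9, column 6 = 1 (sole candidate).
row 9, column 9 = 8 (sole candidate).
row 1, column 1 = 4: row 1 has {1,2,3,5,7,8,9}; col 1 has {1,2,3,6,7,8,9}; box has {1,2,3,5,6,8,9} → only 4 remains.
row 1, column 6 = 6: row 1 has {1,2,3,4,5,7,8,9}; col 6 has {1,3,5,8}; box has {1,2,3,8,9} → only 6 remains.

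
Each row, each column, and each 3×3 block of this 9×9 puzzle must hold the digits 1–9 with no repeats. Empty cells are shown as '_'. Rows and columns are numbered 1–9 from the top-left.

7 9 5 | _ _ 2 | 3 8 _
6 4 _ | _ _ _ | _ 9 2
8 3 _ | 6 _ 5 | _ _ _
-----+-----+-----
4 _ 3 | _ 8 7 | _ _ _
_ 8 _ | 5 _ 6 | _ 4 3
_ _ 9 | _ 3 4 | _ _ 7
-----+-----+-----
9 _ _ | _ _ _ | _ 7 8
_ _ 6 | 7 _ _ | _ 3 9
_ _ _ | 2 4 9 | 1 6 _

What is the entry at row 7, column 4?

row 1, column 5 = 1: row 1 has {2,3,5,7,8,9}; col 5 has {3,4,8}; box has {2,5,6} → only 1 remains.
row 2, column 3 = 1: row 2 has {2,4,6,9}; col 3 has {3,5,6,9}; box has {3,4,5,6,7,8,9} → only 1 remains.
row 2, column 5 = 7: row 2 has {1,2,4,6,9}; col 5 has {1,3,4,8}; box has {1,2,5,6} → only 7 remains.
row 2, column 7 = 5: row 2 has {1,2,4,6,7,9}; col 7 has {1,3}; box has {2,3,8,9} → only 5 remains.
row 3, column 3 = 2: row 3 has {3,5,6,8}; col 3 has {1,3,5,6,9}; box has {1,3,4,5,6,7,8,9} → only 2 remains.
row 3, column 5 = 9: row 3 has {2,3,5,6,8}; col 5 has {1,3,4,7,8}; box has {1,2,5,6,7} → only 9 remains.
row 3, column 8 = 1: row 3 has {2,3,5,6,8,9}; col 8 has {3,4,6,7,8,9}; box has {2,3,5,8,9} → only 1 remains.
row 3, column 9 = 4: row 3 has {1,2,3,5,6,8,9}; col 9 has {2,3,7,8,9}; box has {1,2,3,5,8,9} → only 4 remains.
row 5, column 3 = 7: row 5 has {3,4,5,6,8}; col 3 has {1,2,3,5,6,9}; box has {3,4,8,9} → only 7 remains.
row 5, column 5 = 2: row 5 has {3,4,5,6,7,8}; col 5 has {1,3,4,7,8,9}; box has {3,4,5,6,7,8} → only 2 remains.
row 5, column 7 = 9: row 5 has {2,3,4,5,6,7,8}; col 7 has {1,3,5}; box has {3,4,7} → only 9 remains.
row 6, column 4 = 1: row 6 has {3,4,7,9}; col 4 has {2,5,6,7}; box has {2,3,4,5,6,7,8} → only 1 remains.
row 7, column 3 = 4: row 7 has {7,8,9}; col 3 has {1,2,3,5,6,7,9}; box has {6,9} → only 4 remains.
row 7, column 4 = 3: row 7 has {4,7,8,9}; col 4 has {1,2,5,6,7}; box has {2,4,7,9} → only 3 remains.

3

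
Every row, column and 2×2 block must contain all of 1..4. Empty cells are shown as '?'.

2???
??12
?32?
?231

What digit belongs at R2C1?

R1C3 = 4: row 1 has {2}; col 3 has {1,2,3}; box has {1,2} → only 4 remains.
R1C4 = 3: row 1 has {2,4}; col 4 has {1,2}; box has {1,2,4} → only 3 remains.
R2C2 = 4: row 2 has {1,2}; col 2 has {2,3}; box has {2} → only 4 remains.
R3C4 = 4: row 3 has {2,3}; col 4 has {1,2,3}; box has {1,2,3} → only 4 remains.
R4C1 = 4: row 4 has {1,2,3}; col 1 has {2}; box has {2,3} → only 4 remains.
R1C2 = 1: row 1 has {2,3,4}; col 2 has {2,3,4}; box has {2,4} → only 1 remains.
R2C1 = 3: row 2 has {1,2,4}; col 1 has {2,4}; box has {1,2,4} → only 3 remains.

3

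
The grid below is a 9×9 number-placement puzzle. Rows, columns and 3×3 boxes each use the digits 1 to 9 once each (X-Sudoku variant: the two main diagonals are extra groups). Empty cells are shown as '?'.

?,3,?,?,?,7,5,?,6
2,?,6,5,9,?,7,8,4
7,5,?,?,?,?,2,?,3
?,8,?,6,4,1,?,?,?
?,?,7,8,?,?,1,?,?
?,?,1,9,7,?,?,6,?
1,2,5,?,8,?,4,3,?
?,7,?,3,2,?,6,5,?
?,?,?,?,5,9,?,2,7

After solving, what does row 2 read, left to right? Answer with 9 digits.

216593784

r1c5 = 1 (sole candidate).
r1c8 = 9 (sole candidate).
r2c2 = 1: row 2 has {2,4,5,6,7,8,9}; col 2 has {2,3,5,7,8}; box has {2,3,5,6,7}; main diagonal has {4,5,6,7} → only 1 remains.
r2c6 = 3: row 2 has {1,2,4,5,6,7,8,9}; col 6 has {1,7,9}; box has {1,5,7,9} → only 3 remains.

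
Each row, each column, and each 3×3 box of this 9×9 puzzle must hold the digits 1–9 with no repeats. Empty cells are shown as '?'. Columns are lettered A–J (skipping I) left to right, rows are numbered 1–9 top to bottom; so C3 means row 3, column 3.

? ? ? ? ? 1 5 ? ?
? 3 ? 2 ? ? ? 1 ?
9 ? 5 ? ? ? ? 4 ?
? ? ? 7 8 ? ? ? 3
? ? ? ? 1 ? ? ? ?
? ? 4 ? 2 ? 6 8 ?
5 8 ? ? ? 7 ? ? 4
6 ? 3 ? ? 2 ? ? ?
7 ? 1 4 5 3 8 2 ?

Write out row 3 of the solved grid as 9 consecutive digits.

915678342

E8 = 9: row 8 has {2,3,6}; col 5 has {1,2,5,8}; box has {2,3,4,5,7} → only 9 remains.
B9 = 9: row 9 has {1,2,3,4,5,7,8}; col 2 has {3,8}; box has {1,3,5,6,7,8} → only 9 remains.
J9 = 6: row 9 has {1,2,3,4,5,7,8,9}; col 9 has {3,4}; box has {2,4,8} → only 6 remains.
C7 = 2: row 7 has {4,5,7,8}; col 3 has {1,3,4,5}; box has {1,3,5,6,7,8,9} → only 2 remains.
E7 = 6: row 7 has {2,4,5,7,8}; col 5 has {1,2,5,8,9}; box has {2,3,4,5,7,9} → only 6 remains.
B8 = 4: row 8 has {2,3,6,9}; col 2 has {3,8,9}; box has {1,2,3,5,6,7,8,9} → only 4 remains.
D7 = 1: row 7 has {2,4,5,6,7,8}; col 4 has {2,4,7}; box has {2,3,4,5,6,7,9} → only 1 remains.
D8 = 8: row 8 has {2,3,4,6,9}; col 4 has {1,2,4,7}; box has {1,2,3,4,5,6,7,9} → only 8 remains.
F2 = 5: in row 2, 5 can only go here (every other open cell in that row sees a 5).
F6 = 9: row 6 has {2,4,6,8}; col 6 has {1,2,3,5,7}; box has {1,2,7,8} → only 9 remains.
C2 = 6: in row 2, 6 can only go here (every other open cell in that row sees a 6).
C4 = 9: row 4 has {3,7,8}; col 3 has {1,2,3,4,5,6}; box has {4} → only 9 remains.
H4 = 5: row 4 has {3,7,8,9}; col 8 has {1,2,4,8}; box has {3,6,8} → only 5 remains.
H8 = 7: row 8 has {2,3,4,6,8,9}; col 8 has {1,2,4,5,8}; box has {2,4,6,8} → only 7 remains.
H5 = 9: row 5 has {1}; col 8 has {1,2,4,5,7,8}; box has {3,5,6,8} → only 9 remains.
H7 = 3: row 7 has {1,2,4,5,6,7,8}; col 8 has {1,2,4,5,7,8,9}; box has {2,4,6,7,8} → only 3 remains.
G8 = 1: row 8 has {2,3,4,6,7,8,9}; col 7 has {5,6,8}; box has {2,3,4,6,7,8} → only 1 remains.
J8 = 5: row 8 has {1,2,3,4,6,7,8,9}; col 9 has {3,4,6}; box has {1,2,3,4,6,7,8} → only 5 remains.
H1 = 6: row 1 has {1,5}; col 8 has {1,2,3,4,5,7,8,9}; box has {1,4,5} → only 6 remains.
G7 = 9: row 7 has {1,2,3,4,5,6,7,8}; col 7 has {1,5,6,8}; box has {1,2,3,4,5,6,7,8} → only 9 remains.
G2 = 7: row 2 has {1,2,3,5,6}; col 7 has {1,5,6,8,9}; box has {1,4,5,6} → only 7 remains.
E2 = 4: row 2 has {1,2,3,5,6,7}; col 5 has {1,2,5,6,8,9}; box has {1,2,5} → only 4 remains.
A2 = 8: row 2 has {1,2,3,4,5,6,7}; col 1 has {5,6,7,9}; box has {3,5,6,9} → only 8 remains.
J2 = 9: row 2 has {1,2,3,4,5,6,7,8}; col 9 has {3,4,5,6}; box has {1,4,5,6,7} → only 9 remains.
C1 = 7: row 1 has {1,5,6}; col 3 has {1,2,3,4,5,6,9}; box has {3,5,6,8,9} → only 7 remains.
E1 = 3: row 1 has {1,5,6,7}; col 5 has {1,2,4,5,6,8,9}; box has {1,2,4,5} → only 3 remains.
D3 = 6: row 3 has {4,5,9}; col 4 has {1,2,4,7,8}; box has {1,2,3,4,5} → only 6 remains.
E3 = 7: row 3 has {4,5,6,9}; col 5 has {1,2,3,4,5,6,8,9}; box has {1,2,3,4,5,6} → only 7 remains.
F3 = 8: row 3 has {4,5,6,7,9}; col 6 has {1,2,3,5,7,9}; box has {1,2,3,4,5,6,7} → only 8 remains.
J3 = 2: row 3 has {4,5,6,7,8,9}; col 9 has {3,4,5,6,9}; box has {1,4,5,6,7,9} → only 2 remains.
C5 = 8: row 5 has {1,9}; col 3 has {1,2,3,4,5,6,7,9}; box has {4,9} → only 8 remains.
J5 = 7: row 5 has {1,8,9}; col 9 has {2,3,4,5,6,9}; box has {3,5,6,8,9} → only 7 remains.
J6 = 1: row 6 has {2,4,6,8,9}; col 9 has {2,3,4,5,6,7,9}; box has {3,5,6,7,8,9} → only 1 remains.
B1 = 2: row 1 has {1,3,5,6,7}; col 2 has {3,4,8,9}; box has {3,5,6,7,8,9} → only 2 remains.
D1 = 9: row 1 has {1,2,3,5,6,7}; col 4 has {1,2,4,6,7,8}; box has {1,2,3,4,5,6,7,8} → only 9 remains.
J1 = 8: row 1 has {1,2,3,5,6,7,9}; col 9 has {1,2,3,4,5,6,7,9}; box has {1,2,4,5,6,7,9} → only 8 remains.
B3 = 1: row 3 has {2,4,5,6,7,8,9}; col 2 has {2,3,4,8,9}; box has {2,3,5,6,7,8,9} → only 1 remains.
G3 = 3: row 3 has {1,2,4,5,6,7,8,9}; col 7 has {1,5,6,7,8,9}; box has {1,2,4,5,6,7,8,9} → only 3 remains.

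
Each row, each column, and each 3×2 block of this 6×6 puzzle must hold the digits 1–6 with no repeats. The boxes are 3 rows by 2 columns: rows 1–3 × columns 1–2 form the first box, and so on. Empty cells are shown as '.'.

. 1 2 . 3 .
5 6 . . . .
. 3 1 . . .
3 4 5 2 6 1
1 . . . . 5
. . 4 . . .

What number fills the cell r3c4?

r1c1 = 4: row 1 has {1,2,3}; col 1 has {1,3,5}; box has {1,3,5,6} → only 4 remains.
r1c6 = 6: row 1 has {1,2,3,4}; col 6 has {1,5}; box has {3} → only 6 remains.
r2c3 = 3: row 2 has {5,6}; col 3 has {1,2,4,5}; box has {1,2} → only 3 remains.
r2c4 = 4: row 2 has {3,5,6}; col 4 has {2}; box has {1,2,3} → only 4 remains.
r2c6 = 2: row 2 has {3,4,5,6}; col 6 has {1,5,6}; box has {3,6} → only 2 remains.
r3c1 = 2: row 3 has {1,3}; col 1 has {1,3,4,5}; box has {1,3,4,5,6} → only 2 remains.
r3c6 = 4: row 3 has {1,2,3}; col 6 has {1,2,5,6}; box has {2,3,6} → only 4 remains.
r5c2 = 2: row 5 has {1,5}; col 2 has {1,3,4,6}; box has {1,3,4} → only 2 remains.
r5c3 = 6: row 5 has {1,2,5}; col 3 has {1,2,3,4,5}; box has {2,4,5} → only 6 remains.
r5c4 = 3: row 5 has {1,2,5,6}; col 4 has {2,4}; box has {2,4,5,6} → only 3 remains.
r5c5 = 4: row 5 has {1,2,3,5,6}; col 5 has {3,6}; box has {1,5,6} → only 4 remains.
r6c1 = 6: row 6 has {4}; col 1 has {1,2,3,4,5}; box has {1,2,3,4} → only 6 remains.
r6c2 = 5: row 6 has {4,6}; col 2 has {1,2,3,4,6}; box has {1,2,3,4,6} → only 5 remains.
r6c4 = 1: row 6 has {4,5,6}; col 4 has {2,3,4}; box has {2,3,4,5,6} → only 1 remains.
r6c5 = 2: row 6 has {1,4,5,6}; col 5 has {3,4,6}; box has {1,4,5,6} → only 2 remains.
r6c6 = 3: row 6 has {1,2,4,5,6}; col 6 has {1,2,4,5,6}; box has {1,2,4,5,6} → only 3 remains.
r1c4 = 5: row 1 has {1,2,3,4,6}; col 4 has {1,2,3,4}; box has {1,2,3,4} → only 5 remains.
r2c5 = 1: row 2 has {2,3,4,5,6}; col 5 has {2,3,4,6}; box has {2,3,4,6} → only 1 remains.
r3c4 = 6: row 3 has {1,2,3,4}; col 4 has {1,2,3,4,5}; box has {1,2,3,4,5} → only 6 remains.

6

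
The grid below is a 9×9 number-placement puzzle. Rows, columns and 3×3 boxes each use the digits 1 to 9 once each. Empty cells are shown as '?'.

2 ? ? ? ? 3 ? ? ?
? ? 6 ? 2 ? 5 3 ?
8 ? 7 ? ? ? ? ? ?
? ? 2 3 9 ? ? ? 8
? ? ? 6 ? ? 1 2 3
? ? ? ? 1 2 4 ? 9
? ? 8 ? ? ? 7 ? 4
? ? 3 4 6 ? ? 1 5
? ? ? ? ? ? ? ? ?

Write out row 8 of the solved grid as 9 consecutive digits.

723469815

r4c7 = 6: row 4 has {2,3,8,9}; col 7 has {1,4,5,7}; box has {1,2,3,4,8,9} → only 6 remains.
r6c3 = 5: row 6 has {1,2,4,9}; col 3 has {2,3,6,7,8}; box has {2} → only 5 remains.
r6c8 = 7: row 6 has {1,2,4,5,9}; col 8 has {1,2,3}; box has {1,2,3,4,6,8,9} → only 7 remains.
r4c8 = 5: row 4 has {2,3,6,8,9}; col 8 has {1,2,3,7}; box has {1,2,3,4,6,7,8,9} → only 5 remains.
r6c4 = 8: row 6 has {1,2,4,5,7,9}; col 4 has {3,4,6}; box has {1,2,3,6,9} → only 8 remains.
r2c6 = 8: in row 2, 8 can only go here (every other open cell in that row sees an 8).
r3c2 = 3: in row 3, 3 can only go here (every other open cell in that row sees a 3).
r6c2 = 6: row 6 has {1,2,4,5,7,8,9}; col 2 has {3}; box has {2,5} → only 6 remains.
r6c1 = 3: row 6 has {1,2,4,5,6,7,8,9}; col 1 has {2,8}; box has {2,5,6} → only 3 remains.
r5c2 = 8: in row 5, 8 can only go here (every other open cell in that row sees an 8).
r7c5 = 3: in row 7, 3 can only go here (every other open cell in that row sees a 3).
r8c7 = 8: in row 8, 8 can only go here (every other open cell in that row sees an 8).
r1c7 = 9: row 1 has {2,3}; col 7 has {1,4,5,6,7,8}; box has {3,5} → only 9 remains.
r3c7 = 2: row 3 has {3,7,8}; col 7 has {1,4,5,6,7,8,9}; box has {3,5,9} → only 2 remains.
r9c7 = 3: row 9 has {}; col 7 has {1,2,4,5,6,7,8,9}; box has {1,4,5,7,8} → only 3 remains.
r1c8 = 8: in row 1, 8 can only go here (every other open cell in that row sees an 8).
r1c9 = 6: in row 1, 6 can only go here (every other open cell in that row sees a 6).
r3c8 = 4: row 3 has {2,3,7,8}; col 8 has {1,2,3,5,7,8}; box has {2,3,5,6,8,9} → only 4 remains.
r3c9 = 1: row 3 has {2,3,4,7,8}; col 9 has {3,4,5,6,8,9}; box has {2,3,4,5,6,8,9} → only 1 remains.
r9c9 = 2: row 9 has {3}; col 9 has {1,3,4,5,6,8,9}; box has {1,3,4,5,7,8} → only 2 remains.
r2c9 = 7: row 2 has {2,3,5,6,8}; col 9 has {1,2,3,4,5,6,8,9}; box has {1,2,3,4,5,6,8,9} → only 7 remains.
r3c5 = 5: row 3 has {1,2,3,4,7,8}; col 5 has {1,2,3,6,9}; box has {2,3,8} → only 5 remains.
r3c4 = 9: row 3 has {1,2,3,4,5,7,8}; col 4 has {3,4,6,8}; box has {2,3,5,8} → only 9 remains.
r3c6 = 6: row 3 has {1,2,3,4,5,7,8,9}; col 6 has {2,3,8}; box has {2,3,5,8,9} → only 6 remains.
r2c4 = 1: row 2 has {2,3,5,6,7,8}; col 4 has {3,4,6,8,9}; box has {2,3,5,6,8,9} → only 1 remains.
r1c4 = 7: row 1 has {2,3,6,8,9}; col 4 has {1,3,4,6,8,9}; box has {1,2,3,5,6,8,9} → only 7 remains.
r1c5 = 4: row 1 has {2,3,6,7,8,9}; col 5 has {1,2,3,5,6,9}; box has {1,2,3,5,6,7,8,9} → only 4 remains.
r5c5 = 7: row 5 has {1,2,3,6,8}; col 5 has {1,2,3,4,5,6,9}; box has {1,2,3,6,8,9} → only 7 remains.
r9c4 = 5: row 9 has {2,3}; col 4 has {1,3,4,6,7,8,9}; box has {3,4,6} → only 5 remains.
r9c5 = 8: row 9 has {2,3,5}; col 5 has {1,2,3,4,5,6,7,9}; box has {3,4,5,6} → only 8 remains.
r1c3 = 1: row 1 has {2,3,4,6,7,8,9}; col 3 has {2,3,5,6,7,8}; box has {2,3,6,7,8} → only 1 remains.
r4c6 = 4: row 4 has {2,3,5,6,8,9}; col 6 has {2,3,6,8}; box has {1,2,3,6,7,8,9} → only 4 remains.
r5c6 = 5: row 5 has {1,2,3,6,7,8}; col 6 has {2,3,4,6,8}; box has {1,2,3,4,6,7,8,9} → only 5 remains.
r7c4 = 2: row 7 has {3,4,7,8}; col 4 has {1,3,4,5,6,7,8,9}; box has {3,4,5,6,8} → only 2 remains.
r1c2 = 5: row 1 has {1,2,3,4,6,7,8,9}; col 2 has {3,6,8}; box has {1,2,3,6,7,8} → only 5 remains.
r7c1 = 5: in row 7, 5 can only go here (every other open cell in that row sees a 5).
r7c8 = 6: in row 7, 6 can only go here (every other open cell in that row sees a 6).
r9c8 = 9: row 9 has {2,3,5,8}; col 8 has {1,2,3,4,5,6,7,8}; box has {1,2,3,4,5,6,7,8} → only 9 remains.
r9c3 = 4: row 9 has {2,3,5,8,9}; col 3 has {1,2,3,5,6,7,8}; box has {3,5,8} → only 4 remains.
r5c3 = 9: row 5 has {1,2,3,5,6,7,8}; col 3 has {1,2,3,4,5,6,7,8}; box has {2,3,5,6,8} → only 9 remains.
r5c1 = 4: row 5 has {1,2,3,5,6,7,8,9}; col 1 has {2,3,5,8}; box has {2,3,5,6,8,9} → only 4 remains.
r2c1 = 9: row 2 has {1,2,3,5,6,7,8}; col 1 has {2,3,4,5,8}; box has {1,2,3,5,6,7,8} → only 9 remains.
r2c2 = 4: row 2 has {1,2,3,5,6,7,8,9}; col 2 has {3,5,6,8}; box has {1,2,3,5,6,7,8,9} → only 4 remains.
r8c1 = 7: row 8 has {1,3,4,5,6,8}; col 1 has {2,3,4,5,8,9}; box has {3,4,5,8} → only 7 remains.
r8c6 = 9: row 8 has {1,3,4,5,6,7,8}; col 6 has {2,3,4,5,6,8}; box has {2,3,4,5,6,8} → only 9 remains.
r9c2 = 1: row 9 has {2,3,4,5,8,9}; col 2 has {3,4,5,6,8}; box has {3,4,5,7,8} → only 1 remains.
r9c6 = 7: row 9 has {1,2,3,4,5,8,9}; col 6 has {2,3,4,5,6,8,9}; box has {2,3,4,5,6,8,9} → only 7 remains.
r4c1 = 1: row 4 has {2,3,4,5,6,8,9}; col 1 has {2,3,4,5,7,8,9}; box has {2,3,4,5,6,8,9} → only 1 remains.
r4c2 = 7: row 4 has {1,2,3,4,5,6,8,9}; col 2 has {1,3,4,5,6,8}; box has {1,2,3,4,5,6,8,9} → only 7 remains.
r7c2 = 9: row 7 has {2,3,4,5,6,7,8}; col 2 has {1,3,4,5,6,7,8}; box has {1,3,4,5,7,8} → only 9 remains.
r7c6 = 1: row 7 has {2,3,4,5,6,7,8,9}; col 6 has {2,3,4,5,6,7,8,9}; box has {2,3,4,5,6,7,8,9} → only 1 remains.
r8c2 = 2: row 8 has {1,3,4,5,6,7,8,9}; col 2 has {1,3,4,5,6,7,8,9}; box has {1,3,4,5,7,8,9} → only 2 remains.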